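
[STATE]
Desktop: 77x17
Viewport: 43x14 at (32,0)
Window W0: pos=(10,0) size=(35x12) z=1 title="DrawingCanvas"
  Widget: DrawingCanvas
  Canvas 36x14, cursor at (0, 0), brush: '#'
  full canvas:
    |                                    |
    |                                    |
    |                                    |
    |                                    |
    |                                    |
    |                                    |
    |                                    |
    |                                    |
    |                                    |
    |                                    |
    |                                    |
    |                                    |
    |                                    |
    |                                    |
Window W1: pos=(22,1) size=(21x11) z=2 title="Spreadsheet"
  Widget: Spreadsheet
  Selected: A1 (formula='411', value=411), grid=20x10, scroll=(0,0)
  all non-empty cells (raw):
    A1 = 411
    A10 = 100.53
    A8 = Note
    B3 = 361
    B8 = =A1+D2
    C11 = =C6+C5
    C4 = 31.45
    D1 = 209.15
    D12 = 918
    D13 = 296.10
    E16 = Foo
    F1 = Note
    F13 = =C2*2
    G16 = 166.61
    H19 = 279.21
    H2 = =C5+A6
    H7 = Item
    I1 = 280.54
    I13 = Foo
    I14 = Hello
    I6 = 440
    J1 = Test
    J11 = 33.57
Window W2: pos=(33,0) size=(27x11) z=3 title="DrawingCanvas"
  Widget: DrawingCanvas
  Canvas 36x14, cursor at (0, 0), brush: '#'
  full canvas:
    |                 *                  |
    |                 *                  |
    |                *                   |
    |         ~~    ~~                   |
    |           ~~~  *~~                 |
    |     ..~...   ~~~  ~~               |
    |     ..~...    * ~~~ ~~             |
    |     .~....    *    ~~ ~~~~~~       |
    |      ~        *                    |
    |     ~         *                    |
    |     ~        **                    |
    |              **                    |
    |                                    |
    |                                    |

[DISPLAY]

━┏━━━━━━━━━━━━━━━━━━━━━━━━━┓               
━┃ DrawingCanvas           ┃               
e┠─────────────────────────┨               
─┃+                *       ┃               
 ┃                 *       ┃               
 ┃                *        ┃               
-┃         ~~    ~~        ┃               
1┃           ~~~  *~~      ┃               
 ┃     ..~...   ~~~  ~~    ┃               
 ┃     ..~...    * ~~~ ~~  ┃               
 ┗━━━━━━━━━━━━━━━━━━━━━━━━━┛               
━━━━━━━━━━┛━┛                              
                                           
                                           


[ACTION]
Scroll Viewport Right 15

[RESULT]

━━━━━━━━━━━━━━━━━━━━━━━━━┓                 
 DrawingCanvas           ┃                 
─────────────────────────┨                 
+                *       ┃                 
                 *       ┃                 
                *        ┃                 
         ~~    ~~        ┃                 
           ~~~  *~~      ┃                 
     ..~...   ~~~  ~~    ┃                 
     ..~...    * ~~~ ~~  ┃                 
━━━━━━━━━━━━━━━━━━━━━━━━━┛                 
━━━━━━━━┛━┛                                
                                           
                                           


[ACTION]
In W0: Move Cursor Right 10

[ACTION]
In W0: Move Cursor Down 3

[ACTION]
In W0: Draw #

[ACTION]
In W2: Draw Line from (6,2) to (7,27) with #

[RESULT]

━━━━━━━━━━━━━━━━━━━━━━━━━┓                 
 DrawingCanvas           ┃                 
─────────────────────────┨                 
+                *       ┃                 
                 *       ┃                 
                *        ┃                 
         ~~    ~~        ┃                 
           ~~~  *~~      ┃                 
     ..~...   ~~~  ~~    ┃                 
  #############* ~~~ ~~  ┃                 
━━━━━━━━━━━━━━━━━━━━━━━━━┛                 
━━━━━━━━┛━┛                                
                                           
                                           


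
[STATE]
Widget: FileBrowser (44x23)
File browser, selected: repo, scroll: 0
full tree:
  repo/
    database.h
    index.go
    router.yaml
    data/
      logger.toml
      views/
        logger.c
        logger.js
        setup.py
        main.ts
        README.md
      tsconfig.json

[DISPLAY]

> [-] repo/                                 
    database.h                              
    index.go                                
    router.yaml                             
    [+] data/                               
                                            
                                            
                                            
                                            
                                            
                                            
                                            
                                            
                                            
                                            
                                            
                                            
                                            
                                            
                                            
                                            
                                            
                                            


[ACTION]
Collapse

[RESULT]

> [+] repo/                                 
                                            
                                            
                                            
                                            
                                            
                                            
                                            
                                            
                                            
                                            
                                            
                                            
                                            
                                            
                                            
                                            
                                            
                                            
                                            
                                            
                                            
                                            


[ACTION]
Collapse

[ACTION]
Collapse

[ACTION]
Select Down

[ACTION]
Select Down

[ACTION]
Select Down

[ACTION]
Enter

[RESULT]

> [-] repo/                                 
    database.h                              
    index.go                                
    router.yaml                             
    [+] data/                               
                                            
                                            
                                            
                                            
                                            
                                            
                                            
                                            
                                            
                                            
                                            
                                            
                                            
                                            
                                            
                                            
                                            
                                            


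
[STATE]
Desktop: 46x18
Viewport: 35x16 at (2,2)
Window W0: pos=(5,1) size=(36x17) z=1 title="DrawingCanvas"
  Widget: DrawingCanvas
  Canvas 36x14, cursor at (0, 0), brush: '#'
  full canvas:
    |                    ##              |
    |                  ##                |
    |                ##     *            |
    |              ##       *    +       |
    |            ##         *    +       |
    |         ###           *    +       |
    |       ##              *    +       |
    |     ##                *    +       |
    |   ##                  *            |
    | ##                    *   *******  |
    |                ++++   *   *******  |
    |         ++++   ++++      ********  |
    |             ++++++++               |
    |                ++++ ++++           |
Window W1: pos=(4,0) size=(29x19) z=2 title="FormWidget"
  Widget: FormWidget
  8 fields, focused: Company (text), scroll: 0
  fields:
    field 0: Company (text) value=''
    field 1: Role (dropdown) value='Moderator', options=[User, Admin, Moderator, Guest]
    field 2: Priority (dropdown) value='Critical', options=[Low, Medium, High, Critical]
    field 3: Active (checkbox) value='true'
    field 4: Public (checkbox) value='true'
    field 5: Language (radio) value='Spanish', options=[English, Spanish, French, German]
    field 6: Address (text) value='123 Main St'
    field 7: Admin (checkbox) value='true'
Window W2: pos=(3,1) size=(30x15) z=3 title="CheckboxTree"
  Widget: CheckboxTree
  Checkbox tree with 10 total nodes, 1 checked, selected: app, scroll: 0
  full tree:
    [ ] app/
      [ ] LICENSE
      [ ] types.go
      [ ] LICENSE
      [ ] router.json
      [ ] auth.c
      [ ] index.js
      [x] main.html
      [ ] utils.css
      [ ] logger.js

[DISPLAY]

 ┃ CheckboxTree               ┃    
 ┠────────────────────────────┨────
 ┃>[-] app/                   ┃    
 ┃   [ ] LICENSE              ┃    
 ┃   [ ] types.go             ┃    
 ┃   [ ] LICENSE              ┃ +  
 ┃   [ ] router.json          ┃ +  
 ┃   [ ] auth.c               ┃ +  
 ┃   [ ] index.js             ┃ +  
 ┃   [x] main.html            ┃ +  
 ┃   [ ] utils.css            ┃    
 ┃   [ ] logger.js            ┃****
 ┃                            ┃****
 ┗━━━━━━━━━━━━━━━━━━━━━━━━━━━━┛****
  ┃                           ┃    
  ┃                           ┃━━━━


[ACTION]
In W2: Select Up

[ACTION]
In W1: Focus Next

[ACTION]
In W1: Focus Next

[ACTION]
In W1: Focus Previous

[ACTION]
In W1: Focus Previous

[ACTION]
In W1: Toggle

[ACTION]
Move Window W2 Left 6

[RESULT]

CheckboxTree               ┃──┨    
───────────────────────────┨ ]┃────
[-] app/                   ┃▼]┃    
  [ ] LICENSE              ┃▼]┃    
  [ ] types.go             ┃  ┃    
  [ ] LICENSE              ┃  ┃ +  
  [ ] router.json          ┃  ┃ +  
  [ ] auth.c               ┃t]┃ +  
  [ ] index.js             ┃  ┃ +  
  [x] main.html            ┃  ┃ +  
  [ ] utils.css            ┃  ┃    
  [ ] logger.js            ┃  ┃****
                           ┃  ┃****
━━━━━━━━━━━━━━━━━━━━━━━━━━━┛  ┃****
  ┃                           ┃    
  ┃                           ┃━━━━


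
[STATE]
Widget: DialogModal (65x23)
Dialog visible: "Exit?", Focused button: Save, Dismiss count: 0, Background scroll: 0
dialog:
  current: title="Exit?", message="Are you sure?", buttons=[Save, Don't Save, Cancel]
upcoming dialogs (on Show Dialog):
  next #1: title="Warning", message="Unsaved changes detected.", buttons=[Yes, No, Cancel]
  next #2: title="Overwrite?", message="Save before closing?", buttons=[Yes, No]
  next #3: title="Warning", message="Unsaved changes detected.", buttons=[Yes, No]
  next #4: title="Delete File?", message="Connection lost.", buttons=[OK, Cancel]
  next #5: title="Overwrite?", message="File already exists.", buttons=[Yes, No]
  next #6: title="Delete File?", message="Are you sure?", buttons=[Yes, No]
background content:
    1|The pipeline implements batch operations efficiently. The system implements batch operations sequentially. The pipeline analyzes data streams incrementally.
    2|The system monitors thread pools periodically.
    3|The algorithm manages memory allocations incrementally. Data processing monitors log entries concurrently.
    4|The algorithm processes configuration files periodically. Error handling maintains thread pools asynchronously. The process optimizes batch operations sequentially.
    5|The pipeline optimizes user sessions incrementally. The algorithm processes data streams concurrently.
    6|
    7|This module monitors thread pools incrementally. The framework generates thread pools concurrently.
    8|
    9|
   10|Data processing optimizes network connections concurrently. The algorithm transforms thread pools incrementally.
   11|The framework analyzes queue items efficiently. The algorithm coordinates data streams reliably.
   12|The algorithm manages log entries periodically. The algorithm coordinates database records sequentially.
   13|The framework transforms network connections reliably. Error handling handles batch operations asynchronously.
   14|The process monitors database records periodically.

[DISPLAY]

The pipeline implements batch operations efficiently. The system 
The system monitors thread pools periodically.                   
The algorithm manages memory allocations incrementally. Data proc
The algorithm processes configuration files periodically. Error h
The pipeline optimizes user sessions incrementally. The algorithm
                                                                 
This module monitors thread pools incrementally. The framework ge
                                                                 
                                                                 
Data processing ┌──────────────────────────────┐ncurrently. The a
The framework an│            Exit?             │The algorithm coo
The algorithm ma│        Are you sure?         │The algorithm coo
The framework tr│ [Save]  Don't Save   Cancel  │iably. Error hand
The process moni└──────────────────────────────┘ly.              
                                                                 
                                                                 
                                                                 
                                                                 
                                                                 
                                                                 
                                                                 
                                                                 
                                                                 


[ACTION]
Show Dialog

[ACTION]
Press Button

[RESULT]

The pipeline implements batch operations efficiently. The system 
The system monitors thread pools periodically.                   
The algorithm manages memory allocations incrementally. Data proc
The algorithm processes configuration files periodically. Error h
The pipeline optimizes user sessions incrementally. The algorithm
                                                                 
This module monitors thread pools incrementally. The framework ge
                                                                 
                                                                 
Data processing optimizes network connections concurrently. The a
The framework analyzes queue items efficiently. The algorithm coo
The algorithm manages log entries periodically. The algorithm coo
The framework transforms network connections reliably. Error hand
The process monitors database records periodically.              
                                                                 
                                                                 
                                                                 
                                                                 
                                                                 
                                                                 
                                                                 
                                                                 
                                                                 


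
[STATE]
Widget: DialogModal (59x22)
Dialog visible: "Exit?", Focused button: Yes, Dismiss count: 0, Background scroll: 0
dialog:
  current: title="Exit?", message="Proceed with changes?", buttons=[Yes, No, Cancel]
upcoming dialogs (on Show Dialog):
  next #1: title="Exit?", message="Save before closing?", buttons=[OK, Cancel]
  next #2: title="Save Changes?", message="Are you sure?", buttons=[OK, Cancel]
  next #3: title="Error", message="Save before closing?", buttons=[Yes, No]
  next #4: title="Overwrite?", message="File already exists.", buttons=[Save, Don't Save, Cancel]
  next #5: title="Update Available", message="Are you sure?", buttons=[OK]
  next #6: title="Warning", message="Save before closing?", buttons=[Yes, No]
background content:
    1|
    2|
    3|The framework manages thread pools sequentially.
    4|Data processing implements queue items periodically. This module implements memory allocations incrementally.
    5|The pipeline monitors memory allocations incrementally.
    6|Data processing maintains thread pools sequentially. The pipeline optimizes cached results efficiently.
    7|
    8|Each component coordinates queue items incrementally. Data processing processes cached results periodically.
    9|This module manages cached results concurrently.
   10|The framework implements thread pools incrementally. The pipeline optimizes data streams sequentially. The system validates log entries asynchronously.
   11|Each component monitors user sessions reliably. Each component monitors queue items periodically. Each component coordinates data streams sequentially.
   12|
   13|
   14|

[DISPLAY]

                                                           
                                                           
The framework manages thread pools sequentially.           
Data processing implements queue items periodically. This m
The pipeline monitors memory allocations incrementally.    
Data processing maintains thread pools sequentially. The pi
                                                           
Each component coordinates queue items incrementally. Data 
This module manag┌───────────────────────┐ently.           
The framework imp│         Exit?         │ementally. The pi
Each component mo│ Proceed with changes? │ably. Each compon
                 │  [Yes]  No   Cancel   │                 
                 └───────────────────────┘                 
                                                           
                                                           
                                                           
                                                           
                                                           
                                                           
                                                           
                                                           
                                                           


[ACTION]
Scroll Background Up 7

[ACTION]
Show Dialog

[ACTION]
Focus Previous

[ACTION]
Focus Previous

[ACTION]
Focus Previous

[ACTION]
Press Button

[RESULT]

                                                           
                                                           
The framework manages thread pools sequentially.           
Data processing implements queue items periodically. This m
The pipeline monitors memory allocations incrementally.    
Data processing maintains thread pools sequentially. The pi
                                                           
Each component coordinates queue items incrementally. Data 
This module manages cached results concurrently.           
The framework implements thread pools incrementally. The pi
Each component monitors user sessions reliably. Each compon
                                                           
                                                           
                                                           
                                                           
                                                           
                                                           
                                                           
                                                           
                                                           
                                                           
                                                           


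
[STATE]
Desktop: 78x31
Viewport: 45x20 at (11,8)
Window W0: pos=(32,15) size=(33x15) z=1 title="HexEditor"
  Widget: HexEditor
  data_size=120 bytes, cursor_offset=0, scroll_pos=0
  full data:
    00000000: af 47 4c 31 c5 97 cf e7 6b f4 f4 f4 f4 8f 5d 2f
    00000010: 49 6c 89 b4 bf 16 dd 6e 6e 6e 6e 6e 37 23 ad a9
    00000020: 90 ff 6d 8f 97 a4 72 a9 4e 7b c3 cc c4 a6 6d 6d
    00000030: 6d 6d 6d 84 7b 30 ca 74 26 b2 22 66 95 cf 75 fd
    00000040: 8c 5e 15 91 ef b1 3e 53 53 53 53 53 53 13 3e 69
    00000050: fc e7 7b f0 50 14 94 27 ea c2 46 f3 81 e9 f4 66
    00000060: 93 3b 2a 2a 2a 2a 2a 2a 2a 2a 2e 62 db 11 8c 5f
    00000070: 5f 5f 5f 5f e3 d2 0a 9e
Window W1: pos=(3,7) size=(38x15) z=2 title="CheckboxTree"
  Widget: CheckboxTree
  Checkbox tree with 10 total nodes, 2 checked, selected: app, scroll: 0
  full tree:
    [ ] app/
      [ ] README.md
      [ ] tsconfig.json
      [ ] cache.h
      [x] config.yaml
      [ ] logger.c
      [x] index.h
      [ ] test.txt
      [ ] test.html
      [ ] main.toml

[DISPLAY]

oxTree                       ┃               
─────────────────────────────┨               
p/                           ┃               
README.md                    ┃               
tsconfig.json                ┃               
cache.h                      ┃               
config.yaml                  ┃               
logger.c                     ┃━━━━━━━━━━━━━━━
index.h                      ┃or             
test.txt                     ┃───────────────
test.html                    ┃  AF 47 4c 31 c
main.toml                    ┃  49 6c 89 b4 b
                             ┃  90 ff 6d 8f 9
━━━━━━━━━━━━━━━━━━━━━━━━━━━━━┛  6d 6d 6d 84 7
                     ┃00000040  8c 5e 15 91 e
                     ┃00000050  fc e7 7b f0 5
                     ┃00000060  93 3b 2a 2a 2
                     ┃00000070  5f 5f 5f 5f e
                     ┃                       
                     ┃                       


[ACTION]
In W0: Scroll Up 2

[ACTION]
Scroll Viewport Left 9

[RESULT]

 ┃ CheckboxTree                       ┃      
 ┠────────────────────────────────────┨      
 ┃>[-] app/                           ┃      
 ┃   [ ] README.md                    ┃      
 ┃   [ ] tsconfig.json                ┃      
 ┃   [ ] cache.h                      ┃      
 ┃   [x] config.yaml                  ┃      
 ┃   [ ] logger.c                     ┃━━━━━━
 ┃   [x] index.h                      ┃or    
 ┃   [ ] test.txt                     ┃──────
 ┃   [ ] test.html                    ┃  AF 4
 ┃   [ ] main.toml                    ┃  49 6
 ┃                                    ┃  90 f
 ┗━━━━━━━━━━━━━━━━━━━━━━━━━━━━━━━━━━━━┛  6d 6
                              ┃00000040  8c 5
                              ┃00000050  fc e
                              ┃00000060  93 3
                              ┃00000070  5f 5
                              ┃              
                              ┃              


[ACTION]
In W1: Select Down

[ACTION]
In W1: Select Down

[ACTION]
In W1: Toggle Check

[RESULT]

 ┃ CheckboxTree                       ┃      
 ┠────────────────────────────────────┨      
 ┃ [-] app/                           ┃      
 ┃   [ ] README.md                    ┃      
 ┃>  [x] tsconfig.json                ┃      
 ┃   [ ] cache.h                      ┃      
 ┃   [x] config.yaml                  ┃      
 ┃   [ ] logger.c                     ┃━━━━━━
 ┃   [x] index.h                      ┃or    
 ┃   [ ] test.txt                     ┃──────
 ┃   [ ] test.html                    ┃  AF 4
 ┃   [ ] main.toml                    ┃  49 6
 ┃                                    ┃  90 f
 ┗━━━━━━━━━━━━━━━━━━━━━━━━━━━━━━━━━━━━┛  6d 6
                              ┃00000040  8c 5
                              ┃00000050  fc e
                              ┃00000060  93 3
                              ┃00000070  5f 5
                              ┃              
                              ┃              


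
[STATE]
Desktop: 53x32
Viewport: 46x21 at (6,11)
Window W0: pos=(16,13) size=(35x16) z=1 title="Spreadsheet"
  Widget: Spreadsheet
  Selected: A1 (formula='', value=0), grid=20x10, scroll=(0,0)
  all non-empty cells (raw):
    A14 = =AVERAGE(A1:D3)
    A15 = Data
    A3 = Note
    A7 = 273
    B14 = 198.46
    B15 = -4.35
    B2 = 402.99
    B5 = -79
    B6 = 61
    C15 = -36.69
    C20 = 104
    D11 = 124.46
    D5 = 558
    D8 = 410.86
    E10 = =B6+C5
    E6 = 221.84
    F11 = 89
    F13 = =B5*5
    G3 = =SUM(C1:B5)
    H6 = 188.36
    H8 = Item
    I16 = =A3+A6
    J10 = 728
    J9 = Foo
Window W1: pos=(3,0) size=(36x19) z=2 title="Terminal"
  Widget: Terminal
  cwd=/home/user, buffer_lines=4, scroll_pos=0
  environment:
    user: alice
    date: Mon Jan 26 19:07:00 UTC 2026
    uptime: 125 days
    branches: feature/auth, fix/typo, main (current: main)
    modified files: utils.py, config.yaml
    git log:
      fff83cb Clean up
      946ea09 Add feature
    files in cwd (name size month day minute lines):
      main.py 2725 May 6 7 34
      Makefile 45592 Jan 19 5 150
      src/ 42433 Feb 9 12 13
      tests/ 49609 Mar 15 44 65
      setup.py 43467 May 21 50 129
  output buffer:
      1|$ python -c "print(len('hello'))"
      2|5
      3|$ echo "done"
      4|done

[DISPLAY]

                                ┃             
                                ┃             
                                ┃━━━━━━━━━━━┓ 
                                ┃           ┃ 
                                ┃───────────┨ 
                                ┃           ┃ 
                                ┃ C       D ┃ 
━━━━━━━━━━━━━━━━━━━━━━━━━━━━━━━━┛-----------┃ 
          ┃  1      [0]       0       0     ┃ 
          ┃  2        0  402.99       0     ┃ 
          ┃  3 Note           0       0     ┃ 
          ┃  4        0       0       0     ┃ 
          ┃  5        0     -79       0     ┃ 
          ┃  6        0      61       0     ┃ 
          ┃  7      273       0       0     ┃ 
          ┃  8        0       0       0  410┃ 
          ┃  9        0       0       0     ┃ 
          ┗━━━━━━━━━━━━━━━━━━━━━━━━━━━━━━━━━┛ 
                                              
                                              
                                              


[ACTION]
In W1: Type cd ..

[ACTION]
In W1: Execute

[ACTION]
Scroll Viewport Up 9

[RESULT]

────────────────────────────────┨             
python -c "print(len('hello'))" ┃             
                                ┃             
echo "done"                     ┃             
ne                              ┃             
cd ..                           ┃             
                                ┃             
█                               ┃             
                                ┃             
                                ┃             
                                ┃             
                                ┃━━━━━━━━━━━┓ 
                                ┃           ┃ 
                                ┃───────────┨ 
                                ┃           ┃ 
                                ┃ C       D ┃ 
━━━━━━━━━━━━━━━━━━━━━━━━━━━━━━━━┛-----------┃ 
          ┃  1      [0]       0       0     ┃ 
          ┃  2        0  402.99       0     ┃ 
          ┃  3 Note           0       0     ┃ 
          ┃  4        0       0       0     ┃ 


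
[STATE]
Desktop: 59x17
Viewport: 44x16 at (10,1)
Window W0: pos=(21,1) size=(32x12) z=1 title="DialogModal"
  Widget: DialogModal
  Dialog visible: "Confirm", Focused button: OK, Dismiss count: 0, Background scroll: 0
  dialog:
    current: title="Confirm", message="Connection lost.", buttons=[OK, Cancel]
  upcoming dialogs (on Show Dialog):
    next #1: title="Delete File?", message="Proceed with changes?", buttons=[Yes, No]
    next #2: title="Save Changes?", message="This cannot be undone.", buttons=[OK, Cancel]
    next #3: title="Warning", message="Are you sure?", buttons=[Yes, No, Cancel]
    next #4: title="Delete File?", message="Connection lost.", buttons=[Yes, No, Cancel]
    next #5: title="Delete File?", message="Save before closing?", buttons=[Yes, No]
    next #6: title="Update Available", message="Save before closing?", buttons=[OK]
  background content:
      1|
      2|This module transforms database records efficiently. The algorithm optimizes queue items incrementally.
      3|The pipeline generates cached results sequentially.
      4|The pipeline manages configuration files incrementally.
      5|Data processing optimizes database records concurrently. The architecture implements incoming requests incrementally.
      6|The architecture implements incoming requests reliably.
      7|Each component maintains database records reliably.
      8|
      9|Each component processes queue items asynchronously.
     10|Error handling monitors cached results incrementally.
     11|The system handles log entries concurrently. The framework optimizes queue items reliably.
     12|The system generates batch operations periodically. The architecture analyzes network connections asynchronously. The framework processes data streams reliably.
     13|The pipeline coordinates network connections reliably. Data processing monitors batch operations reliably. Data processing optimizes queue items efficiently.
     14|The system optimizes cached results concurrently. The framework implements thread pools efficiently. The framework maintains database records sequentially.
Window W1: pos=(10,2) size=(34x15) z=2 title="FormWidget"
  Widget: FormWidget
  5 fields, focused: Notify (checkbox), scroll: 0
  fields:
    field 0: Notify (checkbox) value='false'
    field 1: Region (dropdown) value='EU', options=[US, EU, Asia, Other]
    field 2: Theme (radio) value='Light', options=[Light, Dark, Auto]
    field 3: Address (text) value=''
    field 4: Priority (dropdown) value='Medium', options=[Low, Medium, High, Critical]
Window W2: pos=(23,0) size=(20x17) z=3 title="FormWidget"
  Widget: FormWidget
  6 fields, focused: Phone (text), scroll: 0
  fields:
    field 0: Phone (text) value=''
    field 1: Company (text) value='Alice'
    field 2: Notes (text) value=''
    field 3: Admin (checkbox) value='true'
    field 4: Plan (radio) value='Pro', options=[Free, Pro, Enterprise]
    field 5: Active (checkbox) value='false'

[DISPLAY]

           ┏━┃ FormWidget       ┃━━━━━━━━━┓ 
┏━━━━━━━━━━━━┠──────────────────┨┓        ┃ 
┃ FormWidget ┃> Phone:      [  ]┃┃────────┨ 
┠────────────┃  Company:    [Al]┃┨        ┃ 
┃> Notify:   ┃  Notes:      [  ]┃┃──┐tabas┃ 
┃  Region:   ┃  Admin:      [x] ┃┃  │ched ┃ 
┃  Theme:    ┃  Plan:       ( ) ┃┃. │igura┃ 
┃  Address:  ┃  Active:     [ ] ┃┃  │ data┃ 
┃  Priority: ┃                  ┃┃──┘ts in┃ 
┃            ┃                  ┃┃ns datab┃ 
┃            ┃                  ┃┃        ┃ 
┃            ┃                  ┃┃━━━━━━━━┛ 
┃            ┃                  ┃┃          
┃            ┃                  ┃┃          
┃            ┃                  ┃┃          
┗━━━━━━━━━━━━┗━━━━━━━━━━━━━━━━━━┛┛          


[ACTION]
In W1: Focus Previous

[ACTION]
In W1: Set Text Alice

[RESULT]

           ┏━┃ FormWidget       ┃━━━━━━━━━┓ 
┏━━━━━━━━━━━━┠──────────────────┨┓        ┃ 
┃ FormWidget ┃> Phone:      [  ]┃┃────────┨ 
┠────────────┃  Company:    [Al]┃┨        ┃ 
┃  Notify:   ┃  Notes:      [  ]┃┃──┐tabas┃ 
┃  Region:   ┃  Admin:      [x] ┃┃  │ched ┃ 
┃  Theme:    ┃  Plan:       ( ) ┃┃. │igura┃ 
┃  Address:  ┃  Active:     [ ] ┃┃  │ data┃ 
┃> Priority: ┃                  ┃┃──┘ts in┃ 
┃            ┃                  ┃┃ns datab┃ 
┃            ┃                  ┃┃        ┃ 
┃            ┃                  ┃┃━━━━━━━━┛ 
┃            ┃                  ┃┃          
┃            ┃                  ┃┃          
┃            ┃                  ┃┃          
┗━━━━━━━━━━━━┗━━━━━━━━━━━━━━━━━━┛┛          


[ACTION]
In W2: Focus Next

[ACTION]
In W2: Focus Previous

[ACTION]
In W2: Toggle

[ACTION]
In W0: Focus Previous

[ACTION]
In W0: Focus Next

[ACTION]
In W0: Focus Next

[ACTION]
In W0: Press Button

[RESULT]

           ┏━┃ FormWidget       ┃━━━━━━━━━┓ 
┏━━━━━━━━━━━━┠──────────────────┨┓        ┃ 
┃ FormWidget ┃> Phone:      [  ]┃┃────────┨ 
┠────────────┃  Company:    [Al]┃┨        ┃ 
┃  Notify:   ┃  Notes:      [  ]┃┃ databas┃ 
┃  Region:   ┃  Admin:      [x] ┃┃ cached ┃ 
┃  Theme:    ┃  Plan:       ( ) ┃┃onfigura┃ 
┃  Address:  ┃  Active:     [ ] ┃┃zes data┃ 
┃> Priority: ┃                  ┃┃ments in┃ 
┃            ┃                  ┃┃ns datab┃ 
┃            ┃                  ┃┃        ┃ 
┃            ┃                  ┃┃━━━━━━━━┛ 
┃            ┃                  ┃┃          
┃            ┃                  ┃┃          
┃            ┃                  ┃┃          
┗━━━━━━━━━━━━┗━━━━━━━━━━━━━━━━━━┛┛          


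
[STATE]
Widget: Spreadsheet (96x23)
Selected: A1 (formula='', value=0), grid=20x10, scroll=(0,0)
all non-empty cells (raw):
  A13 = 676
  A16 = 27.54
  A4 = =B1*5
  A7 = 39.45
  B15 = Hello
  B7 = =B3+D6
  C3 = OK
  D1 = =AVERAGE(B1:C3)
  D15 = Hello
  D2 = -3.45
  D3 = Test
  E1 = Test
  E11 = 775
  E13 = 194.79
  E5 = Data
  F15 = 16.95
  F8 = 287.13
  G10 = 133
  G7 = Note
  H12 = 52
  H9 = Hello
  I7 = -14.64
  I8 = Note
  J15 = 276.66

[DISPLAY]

A1:                                                                                             
       A       B       C       D       E       F       G       H       I       J                
------------------------------------------------------------------------------------------------
  1      [0]       0       0       0Test           0       0       0       0       0            
  2        0       0       0   -3.45       0       0       0       0       0       0            
  3        0       0OK      Test           0       0       0       0       0       0            
  4        0       0       0       0       0       0       0       0       0       0            
  5        0       0       0       0Data           0       0       0       0       0            
  6        0       0       0       0       0       0       0       0       0       0            
  7    39.45       0       0       0       0       0Note           0  -14.64       0            
  8        0       0       0       0       0  287.13       0       0Note           0            
  9        0       0       0       0       0       0       0Hello          0       0            
 10        0       0       0       0       0       0     133       0       0       0            
 11        0       0       0       0     775       0       0       0       0       0            
 12        0       0       0       0       0       0       0      52       0       0            
 13      676       0       0       0  194.79       0       0       0       0       0            
 14        0       0       0       0       0       0       0       0       0       0            
 15        0Hello          0Hello          0   16.95       0       0       0  276.66            
 16    27.54       0       0       0       0       0       0       0       0       0            
 17        0       0       0       0       0       0       0       0       0       0            
 18        0       0       0       0       0       0       0       0       0       0            
 19        0       0       0       0       0       0       0       0       0       0            
 20        0       0       0       0       0       0       0       0       0       0            


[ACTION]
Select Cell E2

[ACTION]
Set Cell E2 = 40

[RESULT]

E2: 40                                                                                          
       A       B       C       D       E       F       G       H       I       J                
------------------------------------------------------------------------------------------------
  1        0       0       0       0Test           0       0       0       0       0            
  2        0       0       0   -3.45    [40]       0       0       0       0       0            
  3        0       0OK      Test           0       0       0       0       0       0            
  4        0       0       0       0       0       0       0       0       0       0            
  5        0       0       0       0Data           0       0       0       0       0            
  6        0       0       0       0       0       0       0       0       0       0            
  7    39.45       0       0       0       0       0Note           0  -14.64       0            
  8        0       0       0       0       0  287.13       0       0Note           0            
  9        0       0       0       0       0       0       0Hello          0       0            
 10        0       0       0       0       0       0     133       0       0       0            
 11        0       0       0       0     775       0       0       0       0       0            
 12        0       0       0       0       0       0       0      52       0       0            
 13      676       0       0       0  194.79       0       0       0       0       0            
 14        0       0       0       0       0       0       0       0       0       0            
 15        0Hello          0Hello          0   16.95       0       0       0  276.66            
 16    27.54       0       0       0       0       0       0       0       0       0            
 17        0       0       0       0       0       0       0       0       0       0            
 18        0       0       0       0       0       0       0       0       0       0            
 19        0       0       0       0       0       0       0       0       0       0            
 20        0       0       0       0       0       0       0       0       0       0            


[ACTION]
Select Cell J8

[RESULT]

J8:                                                                                             
       A       B       C       D       E       F       G       H       I       J                
------------------------------------------------------------------------------------------------
  1        0       0       0       0Test           0       0       0       0       0            
  2        0       0       0   -3.45      40       0       0       0       0       0            
  3        0       0OK      Test           0       0       0       0       0       0            
  4        0       0       0       0       0       0       0       0       0       0            
  5        0       0       0       0Data           0       0       0       0       0            
  6        0       0       0       0       0       0       0       0       0       0            
  7    39.45       0       0       0       0       0Note           0  -14.64       0            
  8        0       0       0       0       0  287.13       0       0Note         [0]            
  9        0       0       0       0       0       0       0Hello          0       0            
 10        0       0       0       0       0       0     133       0       0       0            
 11        0       0       0       0     775       0       0       0       0       0            
 12        0       0       0       0       0       0       0      52       0       0            
 13      676       0       0       0  194.79       0       0       0       0       0            
 14        0       0       0       0       0       0       0       0       0       0            
 15        0Hello          0Hello          0   16.95       0       0       0  276.66            
 16    27.54       0       0       0       0       0       0       0       0       0            
 17        0       0       0       0       0       0       0       0       0       0            
 18        0       0       0       0       0       0       0       0       0       0            
 19        0       0       0       0       0       0       0       0       0       0            
 20        0       0       0       0       0       0       0       0       0       0            
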